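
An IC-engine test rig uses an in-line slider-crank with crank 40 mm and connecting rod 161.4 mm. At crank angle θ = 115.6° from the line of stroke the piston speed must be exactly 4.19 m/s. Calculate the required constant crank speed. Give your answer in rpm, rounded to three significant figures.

For an in-line slider-crank, |v_piston| = rω|sinθ|·[1 + r cosθ/√(L² − r² sin²θ)].
With r = 0.04 m, L = 0.1614 m, θ = 115.6°: the bracketed kinematic factor |dx/dθ| = 0.03211 m.
ω = v/|dx/dθ| = 4.19/0.03211 = 130.49 rad/s.
N = 60ω/(2π) = 1246.1 rpm.

1250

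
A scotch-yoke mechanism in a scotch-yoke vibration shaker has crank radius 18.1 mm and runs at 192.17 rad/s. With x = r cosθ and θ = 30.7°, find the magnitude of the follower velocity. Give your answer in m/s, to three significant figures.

ω = 192.2 rad/s
x = r cosθ ⇒ ẋ = −rω sinθ.
|v| = rω|sinθ| = 0.0181·192.2·|sin 30.7°| = 1.7758 m/s.

1.78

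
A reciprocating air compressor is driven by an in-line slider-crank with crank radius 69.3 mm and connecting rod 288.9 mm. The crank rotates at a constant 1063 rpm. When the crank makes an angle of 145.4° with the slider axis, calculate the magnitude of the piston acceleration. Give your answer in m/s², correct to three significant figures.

ω = 2π·1063/60 = 111.3 rad/s
x(θ) = r cosθ + √(L² − r² sin²θ); with ω constant, a = ω²·d²x/dθ².
d²x/dθ² = −r cosθ − r²(cos2θ)/√u − r⁴ sin²2θ/(4u^{3/2}),  u = L² − r² sin²θ = 0.0819147 m².
Substituting r = 0.0693 m, L = 0.2889 m, θ = 145.4°: d²x/dθ² = +0.05087 m.
a = ω²·d²x/dθ² = (111.3)²·(+0.05087) = +630.35 m/s²;  |a| = 630.35 m/s².

630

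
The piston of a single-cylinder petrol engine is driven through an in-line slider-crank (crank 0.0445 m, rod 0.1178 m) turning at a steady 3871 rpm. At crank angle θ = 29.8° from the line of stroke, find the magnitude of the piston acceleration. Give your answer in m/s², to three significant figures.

ω = 2π·3871/60 = 405.4 rad/s
x(θ) = r cosθ + √(L² − r² sin²θ); with ω constant, a = ω²·d²x/dθ².
d²x/dθ² = −r cosθ − r²(cos2θ)/√u − r⁴ sin²2θ/(4u^{3/2}),  u = L² − r² sin²θ = 0.0133878 m².
Substituting r = 0.0445 m, L = 0.1178 m, θ = 29.8°: d²x/dθ² = -0.047747 m.
a = ω²·d²x/dθ² = (405.4)²·(-0.047747) = -7846 m/s²;  |a| = 7846 m/s².

7850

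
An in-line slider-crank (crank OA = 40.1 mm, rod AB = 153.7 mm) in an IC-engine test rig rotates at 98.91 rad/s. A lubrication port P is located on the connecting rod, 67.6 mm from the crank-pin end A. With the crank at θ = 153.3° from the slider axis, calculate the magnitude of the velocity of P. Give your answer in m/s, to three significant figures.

2.55

ω = 98.91 rad/s.  Crank-pin speed |V_A| = rω = 3.9663 m/s, perpendicular to OA.
Rod angle: sinφ = −(r/L) sinθ ⇒ φ = -6.732°; ω_rod = −rω cosθ/√(L²−r²sin²θ) = +23.214 rad/s.
V_P = V_A + ω_rod × AP, with AP = 0.0676 m along the rod.
Components: V_Px = −rω sinθ − a·ω_rod·sinφ = -1.5982 m/s;  V_Py = rω cosθ + a·ω_rod·cosφ = -1.9849 m/s.
|V_P| = √(V_Px² + V_Py²) = 2.5484 m/s.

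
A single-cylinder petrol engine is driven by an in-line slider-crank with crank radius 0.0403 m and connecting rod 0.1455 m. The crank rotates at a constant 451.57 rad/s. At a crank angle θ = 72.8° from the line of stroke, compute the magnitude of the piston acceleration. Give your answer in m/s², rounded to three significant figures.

498

ω = 451.6 rad/s
x(θ) = r cosθ + √(L² − r² sin²θ); with ω constant, a = ω²·d²x/dθ².
d²x/dθ² = −r cosθ − r²(cos2θ)/√u − r⁴ sin²2θ/(4u^{3/2}),  u = L² − r² sin²θ = 0.0196882 m².
Substituting r = 0.0403 m, L = 0.1455 m, θ = 72.8°: d²x/dθ² = -0.0024428 m.
a = ω²·d²x/dθ² = (451.6)²·(-0.0024428) = -498.13 m/s²;  |a| = 498.13 m/s².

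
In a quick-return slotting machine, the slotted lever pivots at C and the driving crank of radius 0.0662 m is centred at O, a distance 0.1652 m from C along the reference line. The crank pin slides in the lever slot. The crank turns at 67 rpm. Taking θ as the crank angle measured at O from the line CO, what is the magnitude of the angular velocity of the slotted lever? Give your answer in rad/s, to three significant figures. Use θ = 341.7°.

ω = 7.016 rad/s (from 67 rpm).
Crank pin A relative to C: A = (d + r cosθ, r sinθ); lever angle φ = atan2(r sinθ, d + r cosθ).
Differentiating tanφ: φ̇ = rω(d cosθ + r)/(d² + r² + 2dr cosθ).
d² + r² + 2dr cosθ = |CA|² = 0.0524398 m²;  d cosθ + r = +0.22305 m.
|ω_lever| = |0.0662·7.016·+0.22305| / 0.0524398 = 1.9756 rad/s.

1.98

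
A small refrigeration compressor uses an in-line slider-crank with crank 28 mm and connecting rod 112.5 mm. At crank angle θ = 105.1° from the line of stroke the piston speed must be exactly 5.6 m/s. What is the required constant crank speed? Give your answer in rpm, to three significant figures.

2120

For an in-line slider-crank, |v_piston| = rω|sinθ|·[1 + r cosθ/√(L² − r² sin²θ)].
With r = 0.028 m, L = 0.1125 m, θ = 105.1°: the bracketed kinematic factor |dx/dθ| = 0.025228 m.
ω = v/|dx/dθ| = 5.6/0.025228 = 221.98 rad/s.
N = 60ω/(2π) = 2119.7 rpm.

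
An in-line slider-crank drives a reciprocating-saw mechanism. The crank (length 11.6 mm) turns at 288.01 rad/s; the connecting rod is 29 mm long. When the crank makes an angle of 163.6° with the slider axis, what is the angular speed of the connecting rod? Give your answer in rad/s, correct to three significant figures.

111

ω = 288 rad/s
The rod makes angle φ with the slider axis where L sinφ = r sinθ; differentiating, L cosφ·φ̇ = r ω cosθ.
L cosφ = √(L² − r² sin²θ) = 0.028814 m.
|ω_rod| = r ω |cosθ| / √(L² − r² sin²θ) = 0.0116·288·0.95931/0.028814 = 111.23 rad/s.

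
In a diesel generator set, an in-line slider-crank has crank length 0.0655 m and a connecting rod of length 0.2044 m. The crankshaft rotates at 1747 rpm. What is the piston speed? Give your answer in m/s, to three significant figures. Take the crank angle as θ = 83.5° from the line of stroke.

ω = 2π·1747/60 = 182.9 rad/s
For an in-line slider-crank, x = r cosθ + √(L² − r² sin²θ), so v = −rω sinθ·[1 + r cosθ/√(L² − r² sin²θ)].
With r = 0.0655 m, L = 0.2044 m, θ = 83.5°: √(L² − r² sin²θ) = 0.19376 m.
v = −0.0655·182.9·0.99357·[1 + 0.0655·0.11320/0.19376] = -12.362 m/s.
|v| = 12.362 m/s.

12.4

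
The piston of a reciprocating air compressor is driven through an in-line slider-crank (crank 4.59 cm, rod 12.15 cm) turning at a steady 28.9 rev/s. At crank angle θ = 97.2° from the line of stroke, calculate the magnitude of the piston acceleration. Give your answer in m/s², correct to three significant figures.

785

ω = 2π·28.9 = 181.6 rad/s
x(θ) = r cosθ + √(L² − r² sin²θ); with ω constant, a = ω²·d²x/dθ².
d²x/dθ² = −r cosθ − r²(cos2θ)/√u − r⁴ sin²2θ/(4u^{3/2}),  u = L² − r² sin²θ = 0.0126885 m².
Substituting r = 0.0459 m, L = 0.1215 m, θ = 97.2°: d²x/dθ² = +0.023821 m.
a = ω²·d²x/dθ² = (181.6)²·(+0.023821) = +785.43 m/s²;  |a| = 785.43 m/s².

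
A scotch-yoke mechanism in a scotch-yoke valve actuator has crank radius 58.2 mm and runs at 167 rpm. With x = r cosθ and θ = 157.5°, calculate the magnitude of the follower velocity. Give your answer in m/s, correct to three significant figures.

ω = 17.49 rad/s (from 167 rpm).
x = r cosθ ⇒ ẋ = −rω sinθ.
|v| = rω|sinθ| = 0.0582·17.49·|sin 157.5°| = 0.3895 m/s.

0.390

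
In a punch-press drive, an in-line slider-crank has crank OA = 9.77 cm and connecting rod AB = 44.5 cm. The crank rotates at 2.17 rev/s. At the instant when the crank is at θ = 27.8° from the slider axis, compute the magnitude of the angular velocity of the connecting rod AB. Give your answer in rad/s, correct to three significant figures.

ω = 13.63 rad/s (converted from 2.17 rev/s).
The rod makes angle φ with the slider axis where L sinφ = r sinθ; differentiating, L cosφ·φ̇ = r ω cosθ.
L cosφ = √(L² − r² sin²θ) = 0.44266 m.
|ω_rod| = r ω |cosθ| / √(L² − r² sin²θ) = 0.0977·13.63·0.88458/0.44266 = 2.662 rad/s.

2.66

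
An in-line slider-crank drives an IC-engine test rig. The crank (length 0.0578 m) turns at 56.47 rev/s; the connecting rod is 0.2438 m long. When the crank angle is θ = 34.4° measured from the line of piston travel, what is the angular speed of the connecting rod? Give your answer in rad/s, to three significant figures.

70.0

ω = 354.8 rad/s (converted from 56.47 rev/s).
The rod makes angle φ with the slider axis where L sinφ = r sinθ; differentiating, L cosφ·φ̇ = r ω cosθ.
L cosφ = √(L² − r² sin²θ) = 0.2416 m.
|ω_rod| = r ω |cosθ| / √(L² − r² sin²θ) = 0.0578·354.8·0.82511/0.2416 = 70.038 rad/s.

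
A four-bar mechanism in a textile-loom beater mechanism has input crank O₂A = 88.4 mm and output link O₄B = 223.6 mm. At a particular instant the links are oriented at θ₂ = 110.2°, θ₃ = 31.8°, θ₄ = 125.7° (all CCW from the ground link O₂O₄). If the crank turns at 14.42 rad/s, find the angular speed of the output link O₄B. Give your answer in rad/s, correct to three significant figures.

5.60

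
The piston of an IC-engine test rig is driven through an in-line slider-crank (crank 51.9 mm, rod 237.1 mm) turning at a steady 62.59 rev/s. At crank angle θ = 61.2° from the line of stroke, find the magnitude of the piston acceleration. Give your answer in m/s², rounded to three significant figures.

2920

ω = 2π·62.6 = 393.3 rad/s
x(θ) = r cosθ + √(L² − r² sin²θ); with ω constant, a = ω²·d²x/dθ².
d²x/dθ² = −r cosθ − r²(cos2θ)/√u − r⁴ sin²2θ/(4u^{3/2}),  u = L² − r² sin²θ = 0.054148 m².
Substituting r = 0.0519 m, L = 0.2371 m, θ = 61.2°: d²x/dθ² = -0.018903 m.
a = ω²·d²x/dθ² = (393.3)²·(-0.018903) = -2923.5 m/s²;  |a| = 2923.5 m/s².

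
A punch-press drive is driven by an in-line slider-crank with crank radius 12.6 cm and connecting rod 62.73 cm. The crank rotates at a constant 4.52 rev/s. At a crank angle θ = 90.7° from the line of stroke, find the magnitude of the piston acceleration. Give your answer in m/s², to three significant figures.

ω = 2π·4.52 = 28.4 rad/s
x(θ) = r cosθ + √(L² − r² sin²θ); with ω constant, a = ω²·d²x/dθ².
d²x/dθ² = −r cosθ − r²(cos2θ)/√u − r⁴ sin²2θ/(4u^{3/2}),  u = L² − r² sin²θ = 0.377632 m².
Substituting r = 0.126 m, L = 0.6273 m, θ = 90.7°: d²x/dθ² = +0.027366 m.
a = ω²·d²x/dθ² = (28.4)²·(+0.027366) = +22.073 m/s²;  |a| = 22.073 m/s².

22.1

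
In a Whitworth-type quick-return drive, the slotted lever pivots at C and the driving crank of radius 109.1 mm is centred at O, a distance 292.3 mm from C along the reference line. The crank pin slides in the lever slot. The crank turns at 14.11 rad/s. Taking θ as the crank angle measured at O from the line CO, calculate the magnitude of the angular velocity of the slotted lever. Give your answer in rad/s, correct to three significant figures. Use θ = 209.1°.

5.41

ω = 14.11 rad/s
Crank pin A relative to C: A = (d + r cosθ, r sinθ); lever angle φ = atan2(r sinθ, d + r cosθ).
Differentiating tanφ: φ̇ = rω(d cosθ + r)/(d² + r² + 2dr cosθ).
d² + r² + 2dr cosθ = |CA|² = 0.041613 m²;  d cosθ + r = -0.1463 m.
|ω_lever| = |0.1091·14.11·-0.1463| / 0.041613 = 5.4122 rad/s.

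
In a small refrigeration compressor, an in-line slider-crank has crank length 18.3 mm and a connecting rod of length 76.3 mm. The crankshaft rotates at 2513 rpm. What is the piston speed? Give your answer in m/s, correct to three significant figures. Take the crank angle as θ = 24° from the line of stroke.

2.39

ω = 2π·2513/60 = 263.2 rad/s
For an in-line slider-crank, x = r cosθ + √(L² − r² sin²θ), so v = −rω sinθ·[1 + r cosθ/√(L² − r² sin²θ)].
With r = 0.0183 m, L = 0.0763 m, θ = 24°: √(L² − r² sin²θ) = 0.075936 m.
v = −0.0183·263.2·0.40674·[1 + 0.0183·0.91355/0.075936] = -2.39 m/s.
|v| = 2.39 m/s.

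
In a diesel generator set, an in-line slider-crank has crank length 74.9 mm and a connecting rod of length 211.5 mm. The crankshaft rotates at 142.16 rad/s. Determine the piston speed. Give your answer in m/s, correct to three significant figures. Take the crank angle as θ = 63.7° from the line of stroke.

11.1

ω = 142.2 rad/s
For an in-line slider-crank, x = r cosθ + √(L² − r² sin²θ), so v = −rω sinθ·[1 + r cosθ/√(L² − r² sin²θ)].
With r = 0.0749 m, L = 0.2115 m, θ = 63.7°: √(L² − r² sin²θ) = 0.20056 m.
v = −0.0749·142.2·0.89649·[1 + 0.0749·0.44307/0.20056] = -11.125 m/s.
|v| = 11.125 m/s.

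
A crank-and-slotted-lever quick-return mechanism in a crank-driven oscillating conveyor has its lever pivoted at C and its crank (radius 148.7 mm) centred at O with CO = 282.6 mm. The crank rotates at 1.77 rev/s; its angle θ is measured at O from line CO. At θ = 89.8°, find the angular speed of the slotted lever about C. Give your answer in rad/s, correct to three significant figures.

ω = 11.12 rad/s (from 1.77 rev/s).
Crank pin A relative to C: A = (d + r cosθ, r sinθ); lever angle φ = atan2(r sinθ, d + r cosθ).
Differentiating tanφ: φ̇ = rω(d cosθ + r)/(d² + r² + 2dr cosθ).
d² + r² + 2dr cosθ = |CA|² = 0.102268 m²;  d cosθ + r = +0.14969 m.
|ω_lever| = |0.1487·11.12·+0.14969| / 0.102268 = 2.4205 rad/s.

2.42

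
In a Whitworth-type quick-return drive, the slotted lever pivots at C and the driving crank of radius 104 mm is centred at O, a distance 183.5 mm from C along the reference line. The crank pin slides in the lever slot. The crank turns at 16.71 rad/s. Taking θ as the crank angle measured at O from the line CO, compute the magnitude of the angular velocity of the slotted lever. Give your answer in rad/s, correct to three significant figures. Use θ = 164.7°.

ω = 16.71 rad/s
Crank pin A relative to C: A = (d + r cosθ, r sinθ); lever angle φ = atan2(r sinθ, d + r cosθ).
Differentiating tanφ: φ̇ = rω(d cosθ + r)/(d² + r² + 2dr cosθ).
d² + r² + 2dr cosθ = |CA|² = 0.00767302 m²;  d cosθ + r = -0.072996 m.
|ω_lever| = |0.104·16.71·-0.072996| / 0.00767302 = 16.533 rad/s.

16.5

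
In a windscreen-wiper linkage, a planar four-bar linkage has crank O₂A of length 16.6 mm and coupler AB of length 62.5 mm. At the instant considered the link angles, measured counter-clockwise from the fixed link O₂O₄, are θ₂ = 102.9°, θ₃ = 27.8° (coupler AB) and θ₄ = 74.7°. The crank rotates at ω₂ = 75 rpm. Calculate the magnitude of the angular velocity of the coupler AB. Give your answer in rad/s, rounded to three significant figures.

1.35

ω₂ = 7.854 rad/s (from 75 rpm).
Differentiating the loop-closure r₂e^{iθ₂}+r₃e^{iθ₃}=r₁+r₄e^{iθ₄} gives r₂ω₂e^{iθ₂}+r₃ω₃e^{iθ₃}=r₄ω₄e^{iθ₄}.
Eliminating the other unknown: ω₃ = r₂ω₂ sin(θ₄−θ₂) / [r₃ sin(θ₃−θ₄)].
Numerator sine = -0.47255; denominator sine = -0.73016.
Result = 0.0166·7.854·(-0.47255) / (0.0625·(-0.73016)) = +1.35 rad/s; magnitude 1.35 rad/s.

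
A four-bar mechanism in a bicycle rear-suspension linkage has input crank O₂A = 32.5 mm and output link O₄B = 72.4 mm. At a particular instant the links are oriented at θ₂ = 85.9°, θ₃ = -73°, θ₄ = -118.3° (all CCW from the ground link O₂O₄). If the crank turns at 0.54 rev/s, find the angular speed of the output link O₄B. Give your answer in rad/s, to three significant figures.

ω₂ = 3.393 rad/s (from 0.54 rev/s).
Differentiating the loop-closure r₂e^{iθ₂}+r₃e^{iθ₃}=r₁+r₄e^{iθ₄} gives r₂ω₂e^{iθ₂}+r₃ω₃e^{iθ₃}=r₄ω₄e^{iθ₄}.
Eliminating the other unknown: ω₄ = r₂ω₂ sin(θ₂−θ₃) / [r₄ sin(θ₄−θ₃)].
Numerator sine = +0.36000; denominator sine = -0.71080.
Result = 0.0325·3.393·(+0.36000) / (0.0724·(-0.71080)) = -0.77138 rad/s; magnitude 0.77138 rad/s.

0.771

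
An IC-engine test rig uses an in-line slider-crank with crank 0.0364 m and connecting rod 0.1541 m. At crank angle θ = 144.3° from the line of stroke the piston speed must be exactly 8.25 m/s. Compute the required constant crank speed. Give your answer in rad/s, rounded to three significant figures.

482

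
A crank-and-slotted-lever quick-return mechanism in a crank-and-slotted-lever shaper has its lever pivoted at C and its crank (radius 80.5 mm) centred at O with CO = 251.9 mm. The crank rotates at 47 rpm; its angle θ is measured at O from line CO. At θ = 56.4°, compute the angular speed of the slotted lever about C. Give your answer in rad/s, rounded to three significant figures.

0.943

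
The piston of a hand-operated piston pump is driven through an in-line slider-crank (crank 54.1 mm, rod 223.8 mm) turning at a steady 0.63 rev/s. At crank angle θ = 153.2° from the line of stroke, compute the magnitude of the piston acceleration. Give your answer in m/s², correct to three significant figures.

ω = 2π·0.63 = 3.958 rad/s
x(θ) = r cosθ + √(L² − r² sin²θ); with ω constant, a = ω²·d²x/dθ².
d²x/dθ² = −r cosθ − r²(cos2θ)/√u − r⁴ sin²2θ/(4u^{3/2}),  u = L² − r² sin²θ = 0.0494914 m².
Substituting r = 0.0541 m, L = 0.2238 m, θ = 153.2°: d²x/dθ² = +0.040356 m.
a = ω²·d²x/dθ² = (3.958)²·(+0.040356) = +0.63233 m/s²;  |a| = 0.63233 m/s².

0.632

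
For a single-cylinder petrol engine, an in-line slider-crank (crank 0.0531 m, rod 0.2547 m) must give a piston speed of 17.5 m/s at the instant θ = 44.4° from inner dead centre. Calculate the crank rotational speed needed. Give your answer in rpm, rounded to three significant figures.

3910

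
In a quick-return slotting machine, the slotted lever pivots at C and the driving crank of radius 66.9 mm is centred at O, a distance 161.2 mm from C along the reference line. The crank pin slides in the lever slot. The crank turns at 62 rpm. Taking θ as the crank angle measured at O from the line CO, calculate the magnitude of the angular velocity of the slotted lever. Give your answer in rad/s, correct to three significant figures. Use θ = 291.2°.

1.42

ω = 6.493 rad/s (from 62 rpm).
Crank pin A relative to C: A = (d + r cosθ, r sinθ); lever angle φ = atan2(r sinθ, d + r cosθ).
Differentiating tanφ: φ̇ = rω(d cosθ + r)/(d² + r² + 2dr cosθ).
d² + r² + 2dr cosθ = |CA|² = 0.0382608 m²;  d cosθ + r = +0.12519 m.
|ω_lever| = |0.0669·6.493·+0.12519| / 0.0382608 = 1.4213 rad/s.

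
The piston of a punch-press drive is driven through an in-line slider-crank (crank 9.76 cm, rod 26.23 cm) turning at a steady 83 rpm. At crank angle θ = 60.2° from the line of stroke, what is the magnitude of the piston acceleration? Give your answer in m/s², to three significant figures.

ω = 2π·83/60 = 8.692 rad/s
x(θ) = r cosθ + √(L² − r² sin²θ); with ω constant, a = ω²·d²x/dθ².
d²x/dθ² = −r cosθ − r²(cos2θ)/√u − r⁴ sin²2θ/(4u^{3/2}),  u = L² − r² sin²θ = 0.0616282 m².
Substituting r = 0.0976 m, L = 0.2623 m, θ = 60.2°: d²x/dθ² = -0.03019 m.
a = ω²·d²x/dθ² = (8.692)²·(-0.03019) = -2.2808 m/s²;  |a| = 2.2808 m/s².

2.28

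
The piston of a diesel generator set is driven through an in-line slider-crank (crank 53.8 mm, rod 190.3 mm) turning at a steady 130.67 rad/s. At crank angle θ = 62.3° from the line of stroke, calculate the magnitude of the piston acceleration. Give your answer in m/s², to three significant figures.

279

ω = 130.7 rad/s
x(θ) = r cosθ + √(L² − r² sin²θ); with ω constant, a = ω²·d²x/dθ².
d²x/dθ² = −r cosθ − r²(cos2θ)/√u − r⁴ sin²2θ/(4u^{3/2}),  u = L² − r² sin²θ = 0.0339451 m².
Substituting r = 0.0538 m, L = 0.1903 m, θ = 62.3°: d²x/dθ² = -0.016315 m.
a = ω²·d²x/dθ² = (130.7)²·(-0.016315) = -278.57 m/s²;  |a| = 278.57 m/s².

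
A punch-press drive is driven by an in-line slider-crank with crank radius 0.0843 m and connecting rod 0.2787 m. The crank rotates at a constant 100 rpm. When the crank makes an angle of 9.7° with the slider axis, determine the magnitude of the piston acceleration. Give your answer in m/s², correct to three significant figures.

11.8

ω = 2π·100/60 = 10.47 rad/s
x(θ) = r cosθ + √(L² − r² sin²θ); with ω constant, a = ω²·d²x/dθ².
d²x/dθ² = −r cosθ − r²(cos2θ)/√u − r⁴ sin²2θ/(4u^{3/2}),  u = L² − r² sin²θ = 0.0774719 m².
Substituting r = 0.0843 m, L = 0.2787 m, θ = 9.7°: d²x/dθ² = -0.10724 m.
a = ω²·d²x/dθ² = (10.47)²·(-0.10724) = -11.76 m/s²;  |a| = 11.76 m/s².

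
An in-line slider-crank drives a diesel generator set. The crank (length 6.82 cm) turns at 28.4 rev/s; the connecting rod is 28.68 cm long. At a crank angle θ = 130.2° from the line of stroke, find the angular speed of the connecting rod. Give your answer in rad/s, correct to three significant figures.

27.9

ω = 178.4 rad/s (converted from 28.4 rev/s).
The rod makes angle φ with the slider axis where L sinφ = r sinθ; differentiating, L cosφ·φ̇ = r ω cosθ.
L cosφ = √(L² − r² sin²θ) = 0.28203 m.
|ω_rod| = r ω |cosθ| / √(L² − r² sin²θ) = 0.0682·178.4·0.64546/0.28203 = 27.852 rad/s.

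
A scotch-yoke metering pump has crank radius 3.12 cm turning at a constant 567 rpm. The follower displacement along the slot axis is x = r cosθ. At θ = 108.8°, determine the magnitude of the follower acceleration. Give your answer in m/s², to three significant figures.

35.4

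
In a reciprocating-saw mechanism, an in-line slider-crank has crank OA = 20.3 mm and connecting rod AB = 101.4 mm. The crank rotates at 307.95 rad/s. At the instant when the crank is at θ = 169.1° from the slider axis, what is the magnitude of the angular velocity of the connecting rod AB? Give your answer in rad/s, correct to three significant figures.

60.6

ω = 307.9 rad/s
The rod makes angle φ with the slider axis where L sinφ = r sinθ; differentiating, L cosφ·φ̇ = r ω cosθ.
L cosφ = √(L² − r² sin²θ) = 0.10133 m.
|ω_rod| = r ω |cosθ| / √(L² − r² sin²θ) = 0.0203·307.9·0.98196/0.10133 = 60.582 rad/s.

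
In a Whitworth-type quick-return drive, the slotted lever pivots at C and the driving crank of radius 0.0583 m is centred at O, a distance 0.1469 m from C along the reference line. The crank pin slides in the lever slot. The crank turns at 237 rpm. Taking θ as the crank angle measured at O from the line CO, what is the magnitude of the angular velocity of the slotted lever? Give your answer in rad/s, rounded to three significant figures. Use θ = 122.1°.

1.80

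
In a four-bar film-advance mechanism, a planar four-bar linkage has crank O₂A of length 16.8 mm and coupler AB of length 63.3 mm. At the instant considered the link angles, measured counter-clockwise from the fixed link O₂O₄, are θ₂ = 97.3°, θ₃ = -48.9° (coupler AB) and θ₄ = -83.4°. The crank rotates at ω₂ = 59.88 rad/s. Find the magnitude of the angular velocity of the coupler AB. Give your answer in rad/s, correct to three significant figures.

0.343

ω₂ = 59.88 rad/s
Differentiating the loop-closure r₂e^{iθ₂}+r₃e^{iθ₃}=r₁+r₄e^{iθ₄} gives r₂ω₂e^{iθ₂}+r₃ω₃e^{iθ₃}=r₄ω₄e^{iθ₄}.
Eliminating the other unknown: ω₃ = r₂ω₂ sin(θ₄−θ₂) / [r₃ sin(θ₃−θ₄)].
Numerator sine = +0.01222; denominator sine = +0.56641.
Result = 0.0168·59.88·(+0.01222) / (0.0633·(+0.56641)) = +0.34279 rad/s; magnitude 0.34279 rad/s.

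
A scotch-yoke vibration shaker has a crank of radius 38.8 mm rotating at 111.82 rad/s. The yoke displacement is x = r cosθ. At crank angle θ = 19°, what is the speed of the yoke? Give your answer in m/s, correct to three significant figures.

ω = 111.8 rad/s
x = r cosθ ⇒ ẋ = −rω sinθ.
|v| = rω|sinθ| = 0.0388·111.8·|sin 19°| = 1.4125 m/s.

1.41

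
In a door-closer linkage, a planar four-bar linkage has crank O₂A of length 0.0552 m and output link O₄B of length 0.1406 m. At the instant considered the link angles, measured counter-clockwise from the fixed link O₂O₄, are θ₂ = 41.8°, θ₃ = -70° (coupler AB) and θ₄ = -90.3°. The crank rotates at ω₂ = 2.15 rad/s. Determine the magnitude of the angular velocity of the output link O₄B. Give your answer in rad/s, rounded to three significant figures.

2.26

ω₂ = 2.15 rad/s
Differentiating the loop-closure r₂e^{iθ₂}+r₃e^{iθ₃}=r₁+r₄e^{iθ₄} gives r₂ω₂e^{iθ₂}+r₃ω₃e^{iθ₃}=r₄ω₄e^{iθ₄}.
Eliminating the other unknown: ω₄ = r₂ω₂ sin(θ₂−θ₃) / [r₄ sin(θ₄−θ₃)].
Numerator sine = +0.92849; denominator sine = -0.34694.
Result = 0.0552·2.15·(+0.92849) / (0.1406·(-0.34694)) = -2.259 rad/s; magnitude 2.259 rad/s.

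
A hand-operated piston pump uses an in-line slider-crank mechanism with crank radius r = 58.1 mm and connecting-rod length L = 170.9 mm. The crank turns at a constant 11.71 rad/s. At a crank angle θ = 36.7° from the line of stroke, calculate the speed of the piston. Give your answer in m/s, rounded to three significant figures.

0.520

ω = 11.71 rad/s
For an in-line slider-crank, x = r cosθ + √(L² − r² sin²θ), so v = −rω sinθ·[1 + r cosθ/√(L² − r² sin²θ)].
With r = 0.0581 m, L = 0.1709 m, θ = 36.7°: √(L² − r² sin²θ) = 0.16734 m.
v = −0.0581·11.71·0.59763·[1 + 0.0581·0.80178/0.16734] = -0.51978 m/s.
|v| = 0.51978 m/s.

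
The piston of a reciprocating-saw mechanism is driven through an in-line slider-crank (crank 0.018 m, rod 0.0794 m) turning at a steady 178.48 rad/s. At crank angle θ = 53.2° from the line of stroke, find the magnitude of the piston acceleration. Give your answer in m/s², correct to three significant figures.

ω = 178.5 rad/s
x(θ) = r cosθ + √(L² − r² sin²θ); with ω constant, a = ω²·d²x/dθ².
d²x/dθ² = −r cosθ − r²(cos2θ)/√u − r⁴ sin²2θ/(4u^{3/2}),  u = L² − r² sin²θ = 0.00609662 m².
Substituting r = 0.018 m, L = 0.0794 m, θ = 53.2°: d²x/dθ² = -0.0096616 m.
a = ω²·d²x/dθ² = (178.5)²·(-0.0096616) = -307.77 m/s²;  |a| = 307.77 m/s².

308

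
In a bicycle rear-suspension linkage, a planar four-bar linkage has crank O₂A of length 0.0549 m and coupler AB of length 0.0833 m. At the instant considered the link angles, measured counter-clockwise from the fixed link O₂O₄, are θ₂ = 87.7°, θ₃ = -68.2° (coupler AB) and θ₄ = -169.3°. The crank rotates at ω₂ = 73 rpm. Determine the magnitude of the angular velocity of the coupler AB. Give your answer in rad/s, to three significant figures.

ω₂ = 7.645 rad/s (from 73 rpm).
Differentiating the loop-closure r₂e^{iθ₂}+r₃e^{iθ₃}=r₁+r₄e^{iθ₄} gives r₂ω₂e^{iθ₂}+r₃ω₃e^{iθ₃}=r₄ω₄e^{iθ₄}.
Eliminating the other unknown: ω₃ = r₂ω₂ sin(θ₄−θ₂) / [r₃ sin(θ₃−θ₄)].
Numerator sine = +0.97437; denominator sine = +0.98129.
Result = 0.0549·7.645·(+0.97437) / (0.0833·(+0.98129)) = +5.0027 rad/s; magnitude 5.0027 rad/s.

5.00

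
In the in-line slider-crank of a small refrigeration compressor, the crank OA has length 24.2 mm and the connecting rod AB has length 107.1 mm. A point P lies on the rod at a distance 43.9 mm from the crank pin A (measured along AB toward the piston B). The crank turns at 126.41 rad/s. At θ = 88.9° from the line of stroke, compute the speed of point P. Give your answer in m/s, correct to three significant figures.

3.06

ω = 126.4 rad/s.  Crank-pin speed |V_A| = rω = 3.0591 m/s, perpendicular to OA.
Rod angle: sinφ = −(r/L) sinθ ⇒ φ = -13.057°; ω_rod = −rω cosθ/√(L²−r²sin²θ) = -0.56289 rad/s.
V_P = V_A + ω_rod × AP, with AP = 0.0439 m along the rod.
Components: V_Px = −rω sinθ − a·ω_rod·sinφ = -3.0641 m/s;  V_Py = rω cosθ + a·ω_rod·cosφ = +0.034655 m/s.
|V_P| = √(V_Px² + V_Py²) = 3.0643 m/s.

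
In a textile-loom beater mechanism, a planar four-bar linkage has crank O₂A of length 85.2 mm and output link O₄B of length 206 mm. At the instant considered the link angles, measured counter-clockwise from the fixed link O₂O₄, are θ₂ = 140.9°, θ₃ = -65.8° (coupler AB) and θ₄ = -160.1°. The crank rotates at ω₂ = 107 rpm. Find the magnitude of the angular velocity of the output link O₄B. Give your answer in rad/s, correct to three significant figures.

ω₂ = 11.21 rad/s (from 107 rpm).
Differentiating the loop-closure r₂e^{iθ₂}+r₃e^{iθ₃}=r₁+r₄e^{iθ₄} gives r₂ω₂e^{iθ₂}+r₃ω₃e^{iθ₃}=r₄ω₄e^{iθ₄}.
Eliminating the other unknown: ω₄ = r₂ω₂ sin(θ₂−θ₃) / [r₄ sin(θ₄−θ₃)].
Numerator sine = -0.44932; denominator sine = -0.99719.
Result = 0.0852·11.21·(-0.44932) / (0.206·(-0.99719)) = +2.0882 rad/s; magnitude 2.0882 rad/s.

2.09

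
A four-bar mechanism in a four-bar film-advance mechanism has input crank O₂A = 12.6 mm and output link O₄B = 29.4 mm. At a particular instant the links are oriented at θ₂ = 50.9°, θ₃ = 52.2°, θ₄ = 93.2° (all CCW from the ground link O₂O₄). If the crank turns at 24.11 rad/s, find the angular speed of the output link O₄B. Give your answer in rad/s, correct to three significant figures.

ω₂ = 24.11 rad/s
Differentiating the loop-closure r₂e^{iθ₂}+r₃e^{iθ₃}=r₁+r₄e^{iθ₄} gives r₂ω₂e^{iθ₂}+r₃ω₃e^{iθ₃}=r₄ω₄e^{iθ₄}.
Eliminating the other unknown: ω₄ = r₂ω₂ sin(θ₂−θ₃) / [r₄ sin(θ₄−θ₃)].
Numerator sine = -0.02269; denominator sine = +0.65606.
Result = 0.0126·24.11·(-0.02269) / (0.0294·(+0.65606)) = -0.35732 rad/s; magnitude 0.35732 rad/s.

0.357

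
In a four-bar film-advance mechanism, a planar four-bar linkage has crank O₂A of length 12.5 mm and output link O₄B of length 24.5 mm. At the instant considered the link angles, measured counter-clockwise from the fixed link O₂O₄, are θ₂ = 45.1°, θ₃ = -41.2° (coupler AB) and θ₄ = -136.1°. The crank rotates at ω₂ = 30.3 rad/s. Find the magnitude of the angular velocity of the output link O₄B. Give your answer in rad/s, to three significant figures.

15.5

ω₂ = 30.3 rad/s
Differentiating the loop-closure r₂e^{iθ₂}+r₃e^{iθ₃}=r₁+r₄e^{iθ₄} gives r₂ω₂e^{iθ₂}+r₃ω₃e^{iθ₃}=r₄ω₄e^{iθ₄}.
Eliminating the other unknown: ω₄ = r₂ω₂ sin(θ₂−θ₃) / [r₄ sin(θ₄−θ₃)].
Numerator sine = +0.99792; denominator sine = -0.99635.
Result = 0.0125·30.3·(+0.99792) / (0.0245·(-0.99635)) = -15.484 rad/s; magnitude 15.484 rad/s.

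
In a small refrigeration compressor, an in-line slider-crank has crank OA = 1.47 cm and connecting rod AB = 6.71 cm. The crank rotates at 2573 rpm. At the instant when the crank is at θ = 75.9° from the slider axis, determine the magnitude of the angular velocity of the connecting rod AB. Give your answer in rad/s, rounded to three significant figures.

14.7

ω = 269.4 rad/s (converted from 2573 rpm).
The rod makes angle φ with the slider axis where L sinφ = r sinθ; differentiating, L cosφ·φ̇ = r ω cosθ.
L cosφ = √(L² − r² sin²θ) = 0.065568 m.
|ω_rod| = r ω |cosθ| / √(L² − r² sin²θ) = 0.0147·269.4·0.24362/0.065568 = 14.716 rad/s.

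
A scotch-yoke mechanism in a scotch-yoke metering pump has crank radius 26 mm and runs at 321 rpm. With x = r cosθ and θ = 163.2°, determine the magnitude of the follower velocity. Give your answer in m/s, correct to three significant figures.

0.253

ω = 33.62 rad/s (from 321 rpm).
x = r cosθ ⇒ ẋ = −rω sinθ.
|v| = rω|sinθ| = 0.026·33.62·|sin 163.2°| = 0.25261 m/s.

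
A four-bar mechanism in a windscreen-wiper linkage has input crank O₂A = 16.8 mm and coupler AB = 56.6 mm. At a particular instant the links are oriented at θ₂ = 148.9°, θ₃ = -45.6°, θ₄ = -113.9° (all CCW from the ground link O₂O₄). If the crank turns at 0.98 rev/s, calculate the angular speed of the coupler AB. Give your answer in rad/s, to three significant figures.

1.95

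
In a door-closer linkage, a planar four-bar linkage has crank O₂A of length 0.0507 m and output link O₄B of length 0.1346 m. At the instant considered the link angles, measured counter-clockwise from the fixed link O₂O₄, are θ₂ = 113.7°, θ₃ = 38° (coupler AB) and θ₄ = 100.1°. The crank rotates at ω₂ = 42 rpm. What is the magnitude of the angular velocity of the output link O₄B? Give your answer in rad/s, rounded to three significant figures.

1.82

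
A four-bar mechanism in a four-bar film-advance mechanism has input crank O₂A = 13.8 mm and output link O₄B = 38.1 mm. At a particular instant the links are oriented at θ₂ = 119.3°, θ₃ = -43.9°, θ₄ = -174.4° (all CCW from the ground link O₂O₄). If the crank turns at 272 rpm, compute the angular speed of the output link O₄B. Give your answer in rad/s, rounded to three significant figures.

ω₂ = 28.48 rad/s (from 272 rpm).
Differentiating the loop-closure r₂e^{iθ₂}+r₃e^{iθ₃}=r₁+r₄e^{iθ₄} gives r₂ω₂e^{iθ₂}+r₃ω₃e^{iθ₃}=r₄ω₄e^{iθ₄}.
Eliminating the other unknown: ω₄ = r₂ω₂ sin(θ₂−θ₃) / [r₄ sin(θ₄−θ₃)].
Numerator sine = +0.28903; denominator sine = -0.76041.
Result = 0.0138·28.48·(+0.28903) / (0.0381·(-0.76041)) = -3.9215 rad/s; magnitude 3.9215 rad/s.

3.92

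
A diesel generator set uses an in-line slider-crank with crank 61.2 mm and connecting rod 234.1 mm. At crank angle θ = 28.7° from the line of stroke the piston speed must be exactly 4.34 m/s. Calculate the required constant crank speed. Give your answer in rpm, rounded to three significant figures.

For an in-line slider-crank, |v_piston| = rω|sinθ|·[1 + r cosθ/√(L² − r² sin²θ)].
With r = 0.0612 m, L = 0.2341 m, θ = 28.7°: the bracketed kinematic factor |dx/dθ| = 0.036183 m.
ω = v/|dx/dθ| = 4.34/0.036183 = 119.95 rad/s.
N = 60ω/(2π) = 1145.4 rpm.

1150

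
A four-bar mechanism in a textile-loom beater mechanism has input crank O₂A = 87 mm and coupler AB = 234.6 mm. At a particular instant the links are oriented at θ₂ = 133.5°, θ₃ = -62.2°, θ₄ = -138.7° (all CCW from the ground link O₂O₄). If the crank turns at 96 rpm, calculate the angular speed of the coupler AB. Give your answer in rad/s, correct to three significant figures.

ω₂ = 10.05 rad/s (from 96 rpm).
Differentiating the loop-closure r₂e^{iθ₂}+r₃e^{iθ₃}=r₁+r₄e^{iθ₄} gives r₂ω₂e^{iθ₂}+r₃ω₃e^{iθ₃}=r₄ω₄e^{iθ₄}.
Eliminating the other unknown: ω₃ = r₂ω₂ sin(θ₄−θ₂) / [r₃ sin(θ₃−θ₄)].
Numerator sine = +0.99926; denominator sine = +0.97237.
Result = 0.087·10.05·(+0.99926) / (0.2346·(+0.97237)) = +3.8312 rad/s; magnitude 3.8312 rad/s.

3.83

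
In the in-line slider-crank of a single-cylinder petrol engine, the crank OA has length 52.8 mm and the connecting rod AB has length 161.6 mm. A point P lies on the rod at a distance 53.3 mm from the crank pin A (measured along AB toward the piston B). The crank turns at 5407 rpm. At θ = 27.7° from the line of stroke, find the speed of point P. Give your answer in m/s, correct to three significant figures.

ω = 566.2 rad/s.  Crank-pin speed |V_A| = rω = 29.896 m/s, perpendicular to OA.
Rod angle: sinφ = −(r/L) sinθ ⇒ φ = -8.736°; ω_rod = −rω cosθ/√(L²−r²sin²θ) = -165.72 rad/s.
V_P = V_A + ω_rod × AP, with AP = 0.0533 m along the rod.
Components: V_Px = −rω sinθ − a·ω_rod·sinφ = -15.239 m/s;  V_Py = rω cosθ + a·ω_rod·cosφ = +17.74 m/s.
|V_P| = √(V_Px² + V_Py²) = 23.386 m/s.

23.4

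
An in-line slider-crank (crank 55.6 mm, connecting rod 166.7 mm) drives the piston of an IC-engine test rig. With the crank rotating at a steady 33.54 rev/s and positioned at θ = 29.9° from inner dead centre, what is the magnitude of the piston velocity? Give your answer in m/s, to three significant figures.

7.55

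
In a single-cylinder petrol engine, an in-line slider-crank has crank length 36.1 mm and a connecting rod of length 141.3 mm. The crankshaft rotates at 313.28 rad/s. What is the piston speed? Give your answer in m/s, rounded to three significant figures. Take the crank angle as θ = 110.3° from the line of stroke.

9.64

ω = 313.3 rad/s
For an in-line slider-crank, x = r cosθ + √(L² − r² sin²θ), so v = −rω sinθ·[1 + r cosθ/√(L² − r² sin²θ)].
With r = 0.0361 m, L = 0.1413 m, θ = 110.3°: √(L² − r² sin²θ) = 0.13718 m.
v = −0.0361·313.3·0.93789·[1 + 0.0361·-0.34694/0.13718] = -9.6386 m/s.
|v| = 9.6386 m/s.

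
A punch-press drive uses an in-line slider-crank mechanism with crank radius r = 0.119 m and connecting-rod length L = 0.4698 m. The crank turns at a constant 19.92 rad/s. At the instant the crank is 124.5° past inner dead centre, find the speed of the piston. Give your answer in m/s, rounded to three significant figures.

1.67

ω = 19.92 rad/s
For an in-line slider-crank, x = r cosθ + √(L² − r² sin²θ), so v = −rω sinθ·[1 + r cosθ/√(L² − r² sin²θ)].
With r = 0.119 m, L = 0.4698 m, θ = 124.5°: √(L² − r² sin²θ) = 0.45945 m.
v = −0.119·19.92·0.82413·[1 + 0.119·-0.56641/0.45945] = -1.667 m/s.
|v| = 1.667 m/s.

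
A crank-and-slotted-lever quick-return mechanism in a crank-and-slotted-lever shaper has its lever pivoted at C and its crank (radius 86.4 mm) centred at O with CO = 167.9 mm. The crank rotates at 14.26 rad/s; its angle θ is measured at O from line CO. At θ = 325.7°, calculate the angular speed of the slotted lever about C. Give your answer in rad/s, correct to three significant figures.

4.65

ω = 14.26 rad/s
Crank pin A relative to C: A = (d + r cosθ, r sinθ); lever angle φ = atan2(r sinθ, d + r cosθ).
Differentiating tanφ: φ̇ = rω(d cosθ + r)/(d² + r² + 2dr cosθ).
d² + r² + 2dr cosθ = |CA|² = 0.0596231 m²;  d cosθ + r = +0.2251 m.
|ω_lever| = |0.0864·14.26·+0.2251| / 0.0596231 = 4.6516 rad/s.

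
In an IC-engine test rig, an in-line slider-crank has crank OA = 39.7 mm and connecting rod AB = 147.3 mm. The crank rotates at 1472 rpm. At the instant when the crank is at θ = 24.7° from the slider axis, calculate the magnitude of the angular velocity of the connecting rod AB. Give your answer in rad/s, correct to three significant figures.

38.0

ω = 154.1 rad/s (converted from 1472 rpm).
The rod makes angle φ with the slider axis where L sinφ = r sinθ; differentiating, L cosφ·φ̇ = r ω cosθ.
L cosφ = √(L² − r² sin²θ) = 0.14636 m.
|ω_rod| = r ω |cosθ| / √(L² − r² sin²θ) = 0.0397·154.1·0.90851/0.14636 = 37.986 rad/s.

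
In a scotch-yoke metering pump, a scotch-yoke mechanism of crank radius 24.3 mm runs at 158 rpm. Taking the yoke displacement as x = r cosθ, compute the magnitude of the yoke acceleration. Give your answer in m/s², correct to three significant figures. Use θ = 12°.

6.51

ω = 16.55 rad/s (from 158 rpm).
x = r cosθ ⇒ ẍ = −rω² cosθ (ω constant).
|a| = rω²|cosθ| = 0.0243·(16.55)²·|cos 12°| = 6.507 m/s².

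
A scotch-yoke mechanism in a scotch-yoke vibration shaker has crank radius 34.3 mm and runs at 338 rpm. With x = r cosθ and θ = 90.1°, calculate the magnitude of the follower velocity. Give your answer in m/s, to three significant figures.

1.21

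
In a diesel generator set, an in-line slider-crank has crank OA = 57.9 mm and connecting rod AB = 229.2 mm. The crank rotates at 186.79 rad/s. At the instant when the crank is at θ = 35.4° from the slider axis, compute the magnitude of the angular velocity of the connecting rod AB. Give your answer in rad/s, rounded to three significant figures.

38.9

ω = 186.8 rad/s
The rod makes angle φ with the slider axis where L sinφ = r sinθ; differentiating, L cosφ·φ̇ = r ω cosθ.
L cosφ = √(L² − r² sin²θ) = 0.22673 m.
|ω_rod| = r ω |cosθ| / √(L² − r² sin²θ) = 0.0579·186.8·0.81513/0.22673 = 38.882 rad/s.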